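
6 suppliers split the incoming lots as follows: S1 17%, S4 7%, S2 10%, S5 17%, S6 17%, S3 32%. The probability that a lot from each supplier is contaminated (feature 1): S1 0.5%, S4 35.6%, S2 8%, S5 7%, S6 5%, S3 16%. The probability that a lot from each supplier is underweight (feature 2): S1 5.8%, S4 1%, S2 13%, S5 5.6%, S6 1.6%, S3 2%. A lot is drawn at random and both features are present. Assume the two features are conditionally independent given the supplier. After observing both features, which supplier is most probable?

By Bayes' rule, posterior ∝ prior × likelihood:
  S1: 0.17 × 0.005 × 0.058 = 0.0000493
  S4: 0.07 × 0.356 × 0.01 = 0.0002492
  S2: 0.1 × 0.08 × 0.13 = 0.00104
  S5: 0.17 × 0.07 × 0.056 = 0.0006664
  S6: 0.17 × 0.05 × 0.016 = 0.000136
  S3: 0.32 × 0.16 × 0.02 = 0.001024
Sum = 0.0031649.
Largest term belongs to S2, so S2 is most probable.

S2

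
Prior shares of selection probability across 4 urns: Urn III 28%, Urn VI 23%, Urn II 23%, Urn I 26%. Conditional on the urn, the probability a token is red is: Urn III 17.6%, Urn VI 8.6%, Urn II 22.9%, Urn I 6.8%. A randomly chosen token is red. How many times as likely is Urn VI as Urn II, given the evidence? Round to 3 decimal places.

Unnormalized posteriors (prior × likelihood):
  Urn III: 0.28 × 0.176 = 0.04928
  Urn VI: 0.23 × 0.086 = 0.01978
  Urn II: 0.23 × 0.229 = 0.05267
  Urn I: 0.26 × 0.068 = 0.01768
Sum = 0.13941.
The ratio is 0.01978 / 0.05267 (the normalizer cancels) = 0.376.

0.376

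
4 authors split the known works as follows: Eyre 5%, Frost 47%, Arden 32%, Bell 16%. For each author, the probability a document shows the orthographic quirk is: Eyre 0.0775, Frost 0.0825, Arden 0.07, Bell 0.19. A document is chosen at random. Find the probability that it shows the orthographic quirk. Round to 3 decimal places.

By Bayes' rule, posterior ∝ prior × likelihood:
  Eyre: 0.05 × 0.0775 = 0.003875
  Frost: 0.47 × 0.0825 = 0.038775
  Arden: 0.32 × 0.07 = 0.0224
  Bell: 0.16 × 0.19 = 0.0304
P(quirk) = 0.003875 + 0.038775 + 0.0224 + 0.0304 = 0.09545 → 0.095.

0.095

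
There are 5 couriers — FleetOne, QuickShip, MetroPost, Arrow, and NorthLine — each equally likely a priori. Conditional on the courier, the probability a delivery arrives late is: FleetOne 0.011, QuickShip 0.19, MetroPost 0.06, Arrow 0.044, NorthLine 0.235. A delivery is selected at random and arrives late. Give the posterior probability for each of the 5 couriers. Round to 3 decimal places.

Since the prior is uniform, the posterior is proportional to the likelihood:
  FleetOne: 0.011
  QuickShip: 0.19
  MetroPost: 0.06
  Arrow: 0.044
  NorthLine: 0.235
Normalizing constant = 0.54.
P(FleetOne | late) = 0.011/0.54 ≈ 0.020
P(QuickShip | late) = 0.19/0.54 ≈ 0.352
P(MetroPost | late) = 0.06/0.54 ≈ 0.111
P(Arrow | late) = 0.044/0.54 ≈ 0.081
P(NorthLine | late) = 0.235/0.54 ≈ 0.435

FleetOne 0.020, QuickShip 0.352, MetroPost 0.111, Arrow 0.081, NorthLine 0.435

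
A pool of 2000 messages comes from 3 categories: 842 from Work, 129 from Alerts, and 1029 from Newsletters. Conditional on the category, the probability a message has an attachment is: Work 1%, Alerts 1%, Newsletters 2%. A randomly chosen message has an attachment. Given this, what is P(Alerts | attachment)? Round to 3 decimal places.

0.043

Unnormalized posteriors (prior × likelihood):
  Work: 0.421 × 0.01 = 0.00421
  Alerts: 0.0645 × 0.01 = 0.000645
  Newsletters: 0.5145 × 0.02 = 0.01029
Normalizing constant = 0.015145.
P(Alerts | evidence) = 0.000645 / 0.015145 ≈ 0.043.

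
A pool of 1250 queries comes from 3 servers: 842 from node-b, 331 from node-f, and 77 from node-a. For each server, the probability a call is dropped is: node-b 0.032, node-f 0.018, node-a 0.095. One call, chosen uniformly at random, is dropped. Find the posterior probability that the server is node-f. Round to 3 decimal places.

0.148

Unnormalized posteriors (prior × likelihood):
  node-b: 0.6736 × 0.032 = 0.0215552
  node-f: 0.2648 × 0.018 = 0.0047664
  node-a: 0.0616 × 0.095 = 0.005852
Total = 0.0321736.
P(node-f | evidence) = 0.0047664 / 0.0321736 ≈ 0.148.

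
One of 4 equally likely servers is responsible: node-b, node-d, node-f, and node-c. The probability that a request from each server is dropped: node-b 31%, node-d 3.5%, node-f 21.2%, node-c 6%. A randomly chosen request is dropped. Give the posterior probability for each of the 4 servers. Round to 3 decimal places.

node-b 0.502, node-d 0.057, node-f 0.344, node-c 0.097

With a uniform prior (1/4 each), posterior ∝ likelihood:
  node-b: 0.31
  node-d: 0.035
  node-f: 0.212
  node-c: 0.06
Normalizing constant = 0.617.
P(node-b | dropped) = 0.31/0.617 ≈ 0.502
P(node-d | dropped) = 0.035/0.617 ≈ 0.057
P(node-f | dropped) = 0.212/0.617 ≈ 0.344
P(node-c | dropped) = 0.06/0.617 ≈ 0.097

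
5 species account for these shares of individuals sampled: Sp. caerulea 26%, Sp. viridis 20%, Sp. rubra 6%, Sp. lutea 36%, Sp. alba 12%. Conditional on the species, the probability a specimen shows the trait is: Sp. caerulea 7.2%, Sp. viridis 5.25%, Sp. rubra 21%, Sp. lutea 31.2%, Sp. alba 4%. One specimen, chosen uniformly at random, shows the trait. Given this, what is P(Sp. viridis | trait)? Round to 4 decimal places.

Prior × likelihood for each hypothesis:
  Sp. caerulea: 0.26 × 0.072 = 0.01872
  Sp. viridis: 0.2 × 0.0525 = 0.0105
  Sp. rubra: 0.06 × 0.21 = 0.0126
  Sp. lutea: 0.36 × 0.312 = 0.11232
  Sp. alba: 0.12 × 0.04 = 0.0048
Sum = 0.15894.
P(Sp. viridis | evidence) = 0.0105 / 0.15894 ≈ 0.0661.

0.0661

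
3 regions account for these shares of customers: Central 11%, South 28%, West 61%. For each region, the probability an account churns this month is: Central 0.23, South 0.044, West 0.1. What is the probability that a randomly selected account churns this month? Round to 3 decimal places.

0.099

Prior × likelihood for each hypothesis:
  Central: 0.11 × 0.23 = 0.0253
  South: 0.28 × 0.044 = 0.01232
  West: 0.61 × 0.1 = 0.061
P(churn) = 0.0253 + 0.01232 + 0.061 = 0.09862 → 0.099.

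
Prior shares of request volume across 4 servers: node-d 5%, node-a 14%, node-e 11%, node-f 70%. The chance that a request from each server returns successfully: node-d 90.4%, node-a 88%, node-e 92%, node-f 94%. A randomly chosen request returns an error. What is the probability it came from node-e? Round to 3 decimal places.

Taking complements, P(error | each) = node-d 0.096, node-a 0.12, node-e 0.08, node-f 0.06.
Prior × likelihood for each hypothesis:
  node-d: 0.05 × 0.096 = 0.0048
  node-a: 0.14 × 0.12 = 0.0168
  node-e: 0.11 × 0.08 = 0.0088
  node-f: 0.7 × 0.06 = 0.042
Sum = 0.0724.
P(node-e | evidence) = 0.0088 / 0.0724 ≈ 0.122.

0.122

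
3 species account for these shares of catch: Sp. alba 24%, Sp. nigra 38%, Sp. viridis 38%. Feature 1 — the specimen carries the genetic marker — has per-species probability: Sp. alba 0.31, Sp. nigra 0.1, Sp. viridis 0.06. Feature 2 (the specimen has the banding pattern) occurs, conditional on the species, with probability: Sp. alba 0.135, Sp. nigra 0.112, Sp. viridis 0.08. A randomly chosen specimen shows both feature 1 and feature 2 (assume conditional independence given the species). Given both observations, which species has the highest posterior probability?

Sp. alba

Compute prior × likelihood for every hypothesis:
  Sp. alba: 0.24 × 0.31 × 0.135 = 0.010044
  Sp. nigra: 0.38 × 0.1 × 0.112 = 0.004256
  Sp. viridis: 0.38 × 0.06 × 0.08 = 0.001824
Normalizing constant = 0.016124.
Largest term belongs to Sp. alba, so Sp. alba is most probable.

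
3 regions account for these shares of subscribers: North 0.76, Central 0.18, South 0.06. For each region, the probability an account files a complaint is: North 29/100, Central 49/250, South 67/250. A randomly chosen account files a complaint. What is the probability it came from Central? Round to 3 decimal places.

Unnormalized posteriors (prior × likelihood):
  North: 0.76 × 0.29 = 0.2204
  Central: 0.18 × 0.196 = 0.03528
  South: 0.06 × 0.268 = 0.01608
Total = 0.27176.
P(Central | evidence) = 0.03528 / 0.27176 ≈ 0.130.

0.130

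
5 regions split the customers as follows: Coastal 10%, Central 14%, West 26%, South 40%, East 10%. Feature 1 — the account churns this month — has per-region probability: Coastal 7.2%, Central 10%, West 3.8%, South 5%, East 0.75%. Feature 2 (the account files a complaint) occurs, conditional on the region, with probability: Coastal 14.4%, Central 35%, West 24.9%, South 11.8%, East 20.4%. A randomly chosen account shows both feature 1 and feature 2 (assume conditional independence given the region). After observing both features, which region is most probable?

Central

Unnormalized posteriors (prior × likelihood):
  Coastal: 0.1 × 0.072 × 0.144 = 0.0010368
  Central: 0.14 × 0.1 × 0.35 = 0.0049
  West: 0.26 × 0.038 × 0.249 = 0.00246012
  South: 0.4 × 0.05 × 0.118 = 0.00236
  East: 0.1 × 0.0075 × 0.204 = 0.000153
Normalizing constant = 0.01090992.
Largest term belongs to Central, so Central is most probable.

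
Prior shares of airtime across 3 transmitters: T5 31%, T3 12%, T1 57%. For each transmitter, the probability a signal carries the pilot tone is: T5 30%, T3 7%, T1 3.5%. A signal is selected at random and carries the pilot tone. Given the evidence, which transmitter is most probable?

T5

Unnormalized posteriors (prior × likelihood):
  T5: 0.31 × 0.3 = 0.093
  T3: 0.12 × 0.07 = 0.0084
  T1: 0.57 × 0.035 = 0.01995
Total = 0.12135.
Largest term belongs to T5, so T5 is most probable.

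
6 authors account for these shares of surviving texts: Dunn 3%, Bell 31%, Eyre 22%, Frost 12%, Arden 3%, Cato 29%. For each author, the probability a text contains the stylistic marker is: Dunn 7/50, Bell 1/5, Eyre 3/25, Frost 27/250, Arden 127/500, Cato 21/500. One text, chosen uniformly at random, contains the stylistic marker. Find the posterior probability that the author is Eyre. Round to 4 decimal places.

0.2106

By Bayes' rule, posterior ∝ prior × likelihood:
  Dunn: 0.03 × 0.14 = 0.0042
  Bell: 0.31 × 0.2 = 0.062
  Eyre: 0.22 × 0.12 = 0.0264
  Frost: 0.12 × 0.108 = 0.01296
  Arden: 0.03 × 0.254 = 0.00762
  Cato: 0.29 × 0.042 = 0.01218
Sum = 0.12536.
P(Eyre | evidence) = 0.0264 / 0.12536 ≈ 0.2106.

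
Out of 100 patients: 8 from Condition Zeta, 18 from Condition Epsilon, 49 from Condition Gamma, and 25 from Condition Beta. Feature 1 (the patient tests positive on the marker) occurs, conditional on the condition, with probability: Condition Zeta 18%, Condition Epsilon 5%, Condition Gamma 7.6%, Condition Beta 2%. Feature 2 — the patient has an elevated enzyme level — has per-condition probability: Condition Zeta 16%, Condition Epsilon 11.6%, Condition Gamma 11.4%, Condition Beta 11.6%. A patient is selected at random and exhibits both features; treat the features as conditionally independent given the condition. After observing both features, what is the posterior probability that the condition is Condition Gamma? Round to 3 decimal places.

By Bayes' rule, posterior ∝ prior × likelihood:
  Condition Zeta: 0.08 × 0.18 × 0.16 = 0.002304
  Condition Epsilon: 0.18 × 0.05 × 0.116 = 0.001044
  Condition Gamma: 0.49 × 0.076 × 0.114 = 0.00424536
  Condition Beta: 0.25 × 0.02 × 0.116 = 0.00058
Normalizing constant = 0.00817336.
P(Condition Gamma | evidence) = 0.00424536 / 0.00817336 ≈ 0.519.

0.519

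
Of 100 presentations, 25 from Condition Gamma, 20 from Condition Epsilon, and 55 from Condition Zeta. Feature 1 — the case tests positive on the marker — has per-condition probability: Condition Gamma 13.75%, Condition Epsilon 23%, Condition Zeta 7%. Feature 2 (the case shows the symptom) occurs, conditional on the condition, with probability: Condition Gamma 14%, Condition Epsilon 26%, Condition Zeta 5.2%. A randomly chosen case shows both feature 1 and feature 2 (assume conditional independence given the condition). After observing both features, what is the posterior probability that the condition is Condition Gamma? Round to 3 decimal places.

Compute prior × likelihood for every hypothesis:
  Condition Gamma: 0.25 × 0.1375 × 0.14 = 0.0048125
  Condition Epsilon: 0.2 × 0.23 × 0.26 = 0.01196
  Condition Zeta: 0.55 × 0.07 × 0.052 = 0.002002
Normalizing constant = 0.0187745.
P(Condition Gamma | evidence) = 0.0048125 / 0.0187745 ≈ 0.256.

0.256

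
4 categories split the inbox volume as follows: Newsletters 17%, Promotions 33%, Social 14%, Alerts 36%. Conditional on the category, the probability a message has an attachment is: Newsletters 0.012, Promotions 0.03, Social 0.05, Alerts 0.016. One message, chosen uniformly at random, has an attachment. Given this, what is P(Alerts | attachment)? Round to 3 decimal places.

0.233

Compute prior × likelihood for every hypothesis:
  Newsletters: 0.17 × 0.012 = 0.00204
  Promotions: 0.33 × 0.03 = 0.0099
  Social: 0.14 × 0.05 = 0.007
  Alerts: 0.36 × 0.016 = 0.00576
Sum = 0.0247.
P(Alerts | evidence) = 0.00576 / 0.0247 ≈ 0.233.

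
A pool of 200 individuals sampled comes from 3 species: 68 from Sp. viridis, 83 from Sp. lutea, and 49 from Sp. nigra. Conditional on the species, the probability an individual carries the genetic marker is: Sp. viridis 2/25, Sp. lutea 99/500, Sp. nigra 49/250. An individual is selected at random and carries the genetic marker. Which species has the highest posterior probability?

Sp. lutea

Unnormalized posteriors (prior × likelihood):
  Sp. viridis: 0.34 × 0.08 = 0.0272
  Sp. lutea: 0.415 × 0.198 = 0.08217
  Sp. nigra: 0.245 × 0.196 = 0.04802
Normalizing constant = 0.15739.
Largest term belongs to Sp. lutea, so Sp. lutea is most probable.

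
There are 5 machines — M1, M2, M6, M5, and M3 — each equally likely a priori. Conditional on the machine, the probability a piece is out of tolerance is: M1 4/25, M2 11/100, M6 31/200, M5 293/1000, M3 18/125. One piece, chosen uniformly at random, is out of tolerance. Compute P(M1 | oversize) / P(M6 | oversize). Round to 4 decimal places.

With a uniform prior (1/5 each), posterior ∝ likelihood:
  M1: 0.16
  M2: 0.11
  M6: 0.155
  M5: 0.293
  M3: 0.144
Normalizing constant = 0.862.
The ratio is 0.16 / 0.155 (the normalizer cancels) = 1.0323.

1.0323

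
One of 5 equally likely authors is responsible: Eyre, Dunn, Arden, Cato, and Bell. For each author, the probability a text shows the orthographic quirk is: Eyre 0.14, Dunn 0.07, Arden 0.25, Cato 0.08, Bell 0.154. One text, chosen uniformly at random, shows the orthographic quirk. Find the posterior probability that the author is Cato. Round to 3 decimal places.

Since the prior is uniform, the posterior is proportional to the likelihood:
  Eyre: 0.14
  Dunn: 0.07
  Arden: 0.25
  Cato: 0.08
  Bell: 0.154
Normalizing constant = 0.694.
P(Cato | evidence) = 0.08 / 0.694 ≈ 0.115.

0.115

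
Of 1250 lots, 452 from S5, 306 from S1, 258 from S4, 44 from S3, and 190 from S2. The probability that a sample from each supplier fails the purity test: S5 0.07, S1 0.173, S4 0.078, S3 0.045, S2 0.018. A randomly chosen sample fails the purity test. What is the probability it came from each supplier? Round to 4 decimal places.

S5 0.2874, S1 0.4808, S4 0.1828, S3 0.0180, S2 0.0311

By Bayes' rule, posterior ∝ prior × likelihood:
  S5: 0.3616 × 0.07 = 0.025312
  S1: 0.2448 × 0.173 = 0.0423504
  S4: 0.2064 × 0.078 = 0.0160992
  S3: 0.0352 × 0.045 = 0.001584
  S2: 0.152 × 0.018 = 0.002736
Normalizing constant = 0.0880816.
P(S5 | off-spec) = 0.025312/0.0880816 ≈ 0.2874
P(S1 | off-spec) = 0.0423504/0.0880816 ≈ 0.4808
P(S4 | off-spec) = 0.0160992/0.0880816 ≈ 0.1828
P(S3 | off-spec) = 0.001584/0.0880816 ≈ 0.0180
P(S2 | off-spec) = 0.002736/0.0880816 ≈ 0.0311
(Check: 0.2874+0.4808+0.1828+0.0180+0.0311 = 1.0001.)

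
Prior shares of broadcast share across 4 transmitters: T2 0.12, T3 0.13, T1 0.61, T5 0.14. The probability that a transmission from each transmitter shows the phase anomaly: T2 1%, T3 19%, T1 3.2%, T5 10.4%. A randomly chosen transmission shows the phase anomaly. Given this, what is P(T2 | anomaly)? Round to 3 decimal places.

Prior × likelihood for each hypothesis:
  T2: 0.12 × 0.01 = 0.0012
  T3: 0.13 × 0.19 = 0.0247
  T1: 0.61 × 0.032 = 0.01952
  T5: 0.14 × 0.104 = 0.01456
Normalizing constant = 0.05998.
P(T2 | evidence) = 0.0012 / 0.05998 ≈ 0.020.

0.020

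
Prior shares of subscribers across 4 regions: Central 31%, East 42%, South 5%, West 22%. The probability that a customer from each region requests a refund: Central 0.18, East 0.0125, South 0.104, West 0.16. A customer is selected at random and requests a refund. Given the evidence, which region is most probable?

Unnormalized posteriors (prior × likelihood):
  Central: 0.31 × 0.18 = 0.0558
  East: 0.42 × 0.0125 = 0.00525
  South: 0.05 × 0.104 = 0.0052
  West: 0.22 × 0.16 = 0.0352
Normalizing constant = 0.10145.
Largest term belongs to Central, so Central is most probable.

Central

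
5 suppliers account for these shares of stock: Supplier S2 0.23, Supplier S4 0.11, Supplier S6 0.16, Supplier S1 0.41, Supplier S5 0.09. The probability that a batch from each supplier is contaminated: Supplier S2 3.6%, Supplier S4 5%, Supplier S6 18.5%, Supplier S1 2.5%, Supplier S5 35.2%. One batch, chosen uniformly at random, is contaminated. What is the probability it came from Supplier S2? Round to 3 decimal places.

0.097

Unnormalized posteriors (prior × likelihood):
  Supplier S2: 0.23 × 0.036 = 0.00828
  Supplier S4: 0.11 × 0.05 = 0.0055
  Supplier S6: 0.16 × 0.185 = 0.0296
  Supplier S1: 0.41 × 0.025 = 0.01025
  Supplier S5: 0.09 × 0.352 = 0.03168
Normalizing constant = 0.08531.
P(Supplier S2 | evidence) = 0.00828 / 0.08531 ≈ 0.097.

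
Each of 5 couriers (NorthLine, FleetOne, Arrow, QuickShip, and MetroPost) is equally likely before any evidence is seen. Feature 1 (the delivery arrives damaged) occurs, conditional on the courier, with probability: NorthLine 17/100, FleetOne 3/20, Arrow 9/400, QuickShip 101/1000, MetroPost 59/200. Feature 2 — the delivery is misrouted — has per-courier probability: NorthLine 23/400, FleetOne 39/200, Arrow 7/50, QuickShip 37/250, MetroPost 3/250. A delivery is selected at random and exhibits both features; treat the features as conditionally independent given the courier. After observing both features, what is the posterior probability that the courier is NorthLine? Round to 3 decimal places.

0.161

With a uniform prior (1/5 each), posterior ∝ likelihood:
  NorthLine: 0.17 × 0.0575 = 0.009775
  FleetOne: 0.15 × 0.195 = 0.02925
  Arrow: 0.0225 × 0.14 = 0.00315
  QuickShip: 0.101 × 0.148 = 0.014948
  MetroPost: 0.295 × 0.012 = 0.00354
Sum = 0.060663.
P(NorthLine | evidence) = 0.009775 / 0.060663 ≈ 0.161.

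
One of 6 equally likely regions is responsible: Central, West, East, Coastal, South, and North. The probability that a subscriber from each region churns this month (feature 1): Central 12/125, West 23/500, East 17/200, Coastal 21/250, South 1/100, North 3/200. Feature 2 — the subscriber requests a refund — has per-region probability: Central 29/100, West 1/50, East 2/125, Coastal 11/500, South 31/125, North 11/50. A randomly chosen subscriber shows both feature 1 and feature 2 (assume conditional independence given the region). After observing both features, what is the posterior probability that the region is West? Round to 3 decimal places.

Since the prior is uniform, the posterior is proportional to the likelihood:
  Central: 0.096 × 0.29 = 0.02784
  West: 0.046 × 0.02 = 0.00092
  East: 0.085 × 0.016 = 0.00136
  Coastal: 0.084 × 0.022 = 0.001848
  South: 0.01 × 0.248 = 0.00248
  North: 0.015 × 0.22 = 0.0033
Sum = 0.037748.
P(West | evidence) = 0.00092 / 0.037748 ≈ 0.024.

0.024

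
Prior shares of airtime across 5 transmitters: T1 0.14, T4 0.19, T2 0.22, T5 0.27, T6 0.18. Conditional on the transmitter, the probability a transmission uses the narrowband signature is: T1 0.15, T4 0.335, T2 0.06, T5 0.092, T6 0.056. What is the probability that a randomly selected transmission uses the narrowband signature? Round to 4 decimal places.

0.1328

Unnormalized posteriors (prior × likelihood):
  T1: 0.14 × 0.15 = 0.021
  T4: 0.19 × 0.335 = 0.06365
  T2: 0.22 × 0.06 = 0.0132
  T5: 0.27 × 0.092 = 0.02484
  T6: 0.18 × 0.056 = 0.01008
P(narrowband) = 0.021 + 0.06365 + 0.0132 + 0.02484 + 0.01008 = 0.13277 → 0.1328.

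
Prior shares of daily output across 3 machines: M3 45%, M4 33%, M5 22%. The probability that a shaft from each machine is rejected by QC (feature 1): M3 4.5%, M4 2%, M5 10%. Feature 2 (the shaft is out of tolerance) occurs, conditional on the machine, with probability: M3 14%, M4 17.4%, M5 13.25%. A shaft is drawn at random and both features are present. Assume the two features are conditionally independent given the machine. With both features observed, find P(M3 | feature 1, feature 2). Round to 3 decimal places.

0.411

Compute prior × likelihood for every hypothesis:
  M3: 0.45 × 0.045 × 0.14 = 0.002835
  M4: 0.33 × 0.02 × 0.174 = 0.0011484
  M5: 0.22 × 0.1 × 0.1325 = 0.002915
Sum = 0.0068984.
P(M3 | evidence) = 0.002835 / 0.0068984 ≈ 0.411.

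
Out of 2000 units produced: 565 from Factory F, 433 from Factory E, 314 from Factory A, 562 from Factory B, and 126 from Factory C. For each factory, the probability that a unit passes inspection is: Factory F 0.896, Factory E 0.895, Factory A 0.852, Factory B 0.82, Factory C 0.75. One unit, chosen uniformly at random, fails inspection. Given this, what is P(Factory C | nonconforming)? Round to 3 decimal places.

Taking complements, P(nonconforming | each) = Factory F 0.104, Factory E 0.105, Factory A 0.148, Factory B 0.18, Factory C 0.25.
Compute prior × likelihood for every hypothesis:
  Factory F: 0.2825 × 0.104 = 0.02938
  Factory E: 0.2165 × 0.105 = 0.0227325
  Factory A: 0.157 × 0.148 = 0.023236
  Factory B: 0.281 × 0.18 = 0.05058
  Factory C: 0.063 × 0.25 = 0.01575
Normalizing constant = 0.1416785.
P(Factory C | evidence) = 0.01575 / 0.1416785 ≈ 0.111.

0.111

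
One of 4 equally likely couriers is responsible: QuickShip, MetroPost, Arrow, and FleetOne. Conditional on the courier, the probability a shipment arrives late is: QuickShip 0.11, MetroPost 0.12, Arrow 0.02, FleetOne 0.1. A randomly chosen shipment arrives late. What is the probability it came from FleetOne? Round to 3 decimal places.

Since the prior is uniform, the posterior is proportional to the likelihood:
  QuickShip: 0.11
  MetroPost: 0.12
  Arrow: 0.02
  FleetOne: 0.1
Total = 0.35.
P(FleetOne | evidence) = 0.1 / 0.35 ≈ 0.286.

0.286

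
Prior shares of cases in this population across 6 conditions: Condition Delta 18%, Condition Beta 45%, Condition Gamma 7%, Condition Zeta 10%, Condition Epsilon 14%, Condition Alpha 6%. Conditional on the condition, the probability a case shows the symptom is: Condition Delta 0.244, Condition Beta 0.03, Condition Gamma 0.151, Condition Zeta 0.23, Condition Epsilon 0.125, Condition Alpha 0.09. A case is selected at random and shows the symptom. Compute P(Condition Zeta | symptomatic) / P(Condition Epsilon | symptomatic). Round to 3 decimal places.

Unnormalized posteriors (prior × likelihood):
  Condition Delta: 0.18 × 0.244 = 0.04392
  Condition Beta: 0.45 × 0.03 = 0.0135
  Condition Gamma: 0.07 × 0.151 = 0.01057
  Condition Zeta: 0.1 × 0.23 = 0.023
  Condition Epsilon: 0.14 × 0.125 = 0.0175
  Condition Alpha: 0.06 × 0.09 = 0.0054
Sum = 0.11389.
The ratio is 0.023 / 0.0175 (the normalizer cancels) = 1.314.

1.314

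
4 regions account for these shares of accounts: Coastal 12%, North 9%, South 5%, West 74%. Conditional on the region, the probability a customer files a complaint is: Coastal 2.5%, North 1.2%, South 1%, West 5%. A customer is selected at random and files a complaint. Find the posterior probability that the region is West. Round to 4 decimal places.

Prior × likelihood for each hypothesis:
  Coastal: 0.12 × 0.025 = 0.003
  North: 0.09 × 0.012 = 0.00108
  South: 0.05 × 0.01 = 0.0005
  West: 0.74 × 0.05 = 0.037
Normalizing constant = 0.04158.
P(West | evidence) = 0.037 / 0.04158 ≈ 0.8899.

0.8899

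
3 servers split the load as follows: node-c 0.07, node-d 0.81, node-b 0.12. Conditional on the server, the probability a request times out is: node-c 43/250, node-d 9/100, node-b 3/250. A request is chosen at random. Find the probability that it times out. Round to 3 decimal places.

Prior × likelihood for each hypothesis:
  node-c: 0.07 × 0.172 = 0.01204
  node-d: 0.81 × 0.09 = 0.0729
  node-b: 0.12 × 0.012 = 0.00144
P(timeout) = 0.01204 + 0.0729 + 0.00144 = 0.08638 → 0.086.

0.086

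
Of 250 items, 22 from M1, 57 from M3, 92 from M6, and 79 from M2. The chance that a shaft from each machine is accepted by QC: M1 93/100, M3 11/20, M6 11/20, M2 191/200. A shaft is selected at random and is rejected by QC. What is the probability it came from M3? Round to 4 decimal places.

Taking complements, P(rejected | each) = M1 0.07, M3 0.45, M6 0.45, M2 0.045.
By Bayes' rule, posterior ∝ prior × likelihood:
  M1: 0.088 × 0.07 = 0.00616
  M3: 0.228 × 0.45 = 0.1026
  M6: 0.368 × 0.45 = 0.1656
  M2: 0.316 × 0.045 = 0.01422
Normalizing constant = 0.28858.
P(M3 | evidence) = 0.1026 / 0.28858 ≈ 0.3555.

0.3555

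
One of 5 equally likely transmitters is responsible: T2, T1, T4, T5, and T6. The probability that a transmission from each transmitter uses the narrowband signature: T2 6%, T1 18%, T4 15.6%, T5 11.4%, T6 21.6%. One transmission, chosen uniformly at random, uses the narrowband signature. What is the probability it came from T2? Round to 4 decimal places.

Since the prior is uniform, the posterior is proportional to the likelihood:
  T2: 0.06
  T1: 0.18
  T4: 0.156
  T5: 0.114
  T6: 0.216
Total = 0.726.
P(T2 | evidence) = 0.06 / 0.726 ≈ 0.0826.

0.0826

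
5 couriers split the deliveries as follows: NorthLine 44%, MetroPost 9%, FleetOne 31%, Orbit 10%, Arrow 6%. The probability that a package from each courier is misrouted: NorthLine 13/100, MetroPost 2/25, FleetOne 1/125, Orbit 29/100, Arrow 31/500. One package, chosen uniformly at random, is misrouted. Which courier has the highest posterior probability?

Compute prior × likelihood for every hypothesis:
  NorthLine: 0.44 × 0.13 = 0.0572
  MetroPost: 0.09 × 0.08 = 0.0072
  FleetOne: 0.31 × 0.008 = 0.00248
  Orbit: 0.1 × 0.29 = 0.029
  Arrow: 0.06 × 0.062 = 0.00372
Sum = 0.0996.
Largest term belongs to NorthLine, so NorthLine is most probable.

NorthLine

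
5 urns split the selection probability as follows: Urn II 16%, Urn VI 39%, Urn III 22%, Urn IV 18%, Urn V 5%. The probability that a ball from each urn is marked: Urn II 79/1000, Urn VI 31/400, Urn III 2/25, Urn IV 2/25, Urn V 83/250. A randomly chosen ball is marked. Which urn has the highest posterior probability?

Compute prior × likelihood for every hypothesis:
  Urn II: 0.16 × 0.079 = 0.01264
  Urn VI: 0.39 × 0.0775 = 0.030225
  Urn III: 0.22 × 0.08 = 0.0176
  Urn IV: 0.18 × 0.08 = 0.0144
  Urn V: 0.05 × 0.332 = 0.0166
Sum = 0.091465.
Largest term belongs to Urn VI, so Urn VI is most probable.

Urn VI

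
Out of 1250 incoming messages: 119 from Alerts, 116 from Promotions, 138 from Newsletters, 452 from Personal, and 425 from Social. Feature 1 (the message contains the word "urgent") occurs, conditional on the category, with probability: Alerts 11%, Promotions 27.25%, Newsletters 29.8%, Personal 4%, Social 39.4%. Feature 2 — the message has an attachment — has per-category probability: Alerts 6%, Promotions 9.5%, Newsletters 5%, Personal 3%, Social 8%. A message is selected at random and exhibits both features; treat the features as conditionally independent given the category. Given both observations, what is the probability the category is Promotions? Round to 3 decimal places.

By Bayes' rule, posterior ∝ prior × likelihood:
  Alerts: 0.0952 × 0.11 × 0.06 = 0.00062832
  Promotions: 0.0928 × 0.2725 × 0.095 = 0.00240236
  Newsletters: 0.1104 × 0.298 × 0.05 = 0.00164496
  Personal: 0.3616 × 0.04 × 0.03 = 0.00043392
  Social: 0.34 × 0.394 × 0.08 = 0.0107168
Total = 0.01582636.
P(Promotions | evidence) = 0.00240236 / 0.01582636 ≈ 0.152.

0.152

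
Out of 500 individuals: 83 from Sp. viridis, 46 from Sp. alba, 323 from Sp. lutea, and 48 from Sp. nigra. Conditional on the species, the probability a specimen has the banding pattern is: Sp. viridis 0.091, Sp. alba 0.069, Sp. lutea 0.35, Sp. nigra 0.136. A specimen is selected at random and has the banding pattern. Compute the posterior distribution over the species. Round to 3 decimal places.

Prior × likelihood for each hypothesis:
  Sp. viridis: 0.166 × 0.091 = 0.015106
  Sp. alba: 0.092 × 0.069 = 0.006348
  Sp. lutea: 0.646 × 0.35 = 0.2261
  Sp. nigra: 0.096 × 0.136 = 0.013056
Normalizing constant = 0.26061.
P(Sp. viridis | banded) = 0.015106/0.26061 ≈ 0.058
P(Sp. alba | banded) = 0.006348/0.26061 ≈ 0.024
P(Sp. lutea | banded) = 0.2261/0.26061 ≈ 0.868
P(Sp. nigra | banded) = 0.013056/0.26061 ≈ 0.050
(Check: 0.058+0.024+0.868+0.050 = 1.000.)

Sp. viridis 0.058, Sp. alba 0.024, Sp. lutea 0.868, Sp. nigra 0.050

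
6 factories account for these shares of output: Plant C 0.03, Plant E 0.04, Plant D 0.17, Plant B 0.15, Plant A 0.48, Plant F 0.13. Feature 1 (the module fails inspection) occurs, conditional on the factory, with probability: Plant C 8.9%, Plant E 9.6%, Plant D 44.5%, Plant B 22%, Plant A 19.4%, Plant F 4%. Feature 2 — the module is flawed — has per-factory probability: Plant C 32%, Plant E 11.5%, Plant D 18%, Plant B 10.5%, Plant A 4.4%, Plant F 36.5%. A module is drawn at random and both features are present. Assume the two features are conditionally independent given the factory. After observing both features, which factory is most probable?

Compute prior × likelihood for every hypothesis:
  Plant C: 0.03 × 0.089 × 0.32 = 0.0008544
  Plant E: 0.04 × 0.096 × 0.115 = 0.0004416
  Plant D: 0.17 × 0.445 × 0.18 = 0.013617
  Plant B: 0.15 × 0.22 × 0.105 = 0.003465
  Plant A: 0.48 × 0.194 × 0.044 = 0.00409728
  Plant F: 0.13 × 0.04 × 0.365 = 0.001898
Sum = 0.02437328.
Largest term belongs to Plant D, so Plant D is most probable.

Plant D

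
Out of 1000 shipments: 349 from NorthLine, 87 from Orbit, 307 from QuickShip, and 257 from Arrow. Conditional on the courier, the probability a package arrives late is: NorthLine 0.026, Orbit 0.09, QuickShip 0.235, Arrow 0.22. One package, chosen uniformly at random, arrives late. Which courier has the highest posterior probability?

Prior × likelihood for each hypothesis:
  NorthLine: 0.349 × 0.026 = 0.009074
  Orbit: 0.087 × 0.09 = 0.00783
  QuickShip: 0.307 × 0.235 = 0.072145
  Arrow: 0.257 × 0.22 = 0.05654
Sum = 0.145589.
Largest term belongs to QuickShip, so QuickShip is most probable.

QuickShip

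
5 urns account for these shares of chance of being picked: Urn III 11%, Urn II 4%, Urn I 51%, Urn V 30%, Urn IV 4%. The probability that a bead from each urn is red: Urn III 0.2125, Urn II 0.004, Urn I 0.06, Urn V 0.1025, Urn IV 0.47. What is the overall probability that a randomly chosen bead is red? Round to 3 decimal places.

Compute prior × likelihood for every hypothesis:
  Urn III: 0.11 × 0.2125 = 0.023375
  Urn II: 0.04 × 0.004 = 0.00016
  Urn I: 0.51 × 0.06 = 0.0306
  Urn V: 0.3 × 0.1025 = 0.03075
  Urn IV: 0.04 × 0.47 = 0.0188
P(red) = 0.023375 + 0.00016 + 0.0306 + 0.03075 + 0.0188 = 0.103685 → 0.104.

0.104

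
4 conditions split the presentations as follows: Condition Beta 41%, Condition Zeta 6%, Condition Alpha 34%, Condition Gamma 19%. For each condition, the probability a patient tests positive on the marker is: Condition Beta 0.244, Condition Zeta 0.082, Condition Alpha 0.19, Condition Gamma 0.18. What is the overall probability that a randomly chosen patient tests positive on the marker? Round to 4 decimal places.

0.2038

Unnormalized posteriors (prior × likelihood):
  Condition Beta: 0.41 × 0.244 = 0.10004
  Condition Zeta: 0.06 × 0.082 = 0.00492
  Condition Alpha: 0.34 × 0.19 = 0.0646
  Condition Gamma: 0.19 × 0.18 = 0.0342
P(marker-positive) = 0.10004 + 0.00492 + 0.0646 + 0.0342 = 0.20376 → 0.2038.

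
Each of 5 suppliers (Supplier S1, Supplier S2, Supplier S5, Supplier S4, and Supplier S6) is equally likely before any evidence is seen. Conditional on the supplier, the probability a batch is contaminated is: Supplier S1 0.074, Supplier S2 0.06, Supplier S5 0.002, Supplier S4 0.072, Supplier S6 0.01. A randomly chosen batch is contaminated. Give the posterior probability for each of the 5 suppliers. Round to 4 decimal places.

Supplier S1 0.3394, Supplier S2 0.2752, Supplier S5 0.0092, Supplier S4 0.3303, Supplier S6 0.0459

With a uniform prior (1/5 each), posterior ∝ likelihood:
  Supplier S1: 0.074
  Supplier S2: 0.06
  Supplier S5: 0.002
  Supplier S4: 0.072
  Supplier S6: 0.01
Sum = 0.218.
P(Supplier S1 | contaminated) = 0.074/0.218 ≈ 0.3394
P(Supplier S2 | contaminated) = 0.06/0.218 ≈ 0.2752
P(Supplier S5 | contaminated) = 0.002/0.218 ≈ 0.0092
P(Supplier S4 | contaminated) = 0.072/0.218 ≈ 0.3303
P(Supplier S6 | contaminated) = 0.01/0.218 ≈ 0.0459
(Check: 0.3394+0.2752+0.0092+0.3303+0.0459 = 1.0000.)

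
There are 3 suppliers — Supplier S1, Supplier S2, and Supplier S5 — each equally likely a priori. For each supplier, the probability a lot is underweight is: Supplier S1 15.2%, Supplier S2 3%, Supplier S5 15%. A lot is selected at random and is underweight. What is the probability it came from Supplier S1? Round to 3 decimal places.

Since the prior is uniform, the posterior is proportional to the likelihood:
  Supplier S1: 0.152
  Supplier S2: 0.03
  Supplier S5: 0.15
Normalizing constant = 0.332.
P(Supplier S1 | evidence) = 0.152 / 0.332 ≈ 0.458.

0.458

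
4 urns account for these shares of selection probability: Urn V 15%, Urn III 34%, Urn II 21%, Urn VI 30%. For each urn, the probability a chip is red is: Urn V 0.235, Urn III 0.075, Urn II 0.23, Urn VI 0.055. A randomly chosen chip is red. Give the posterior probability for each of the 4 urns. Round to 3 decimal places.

Unnormalized posteriors (prior × likelihood):
  Urn V: 0.15 × 0.235 = 0.03525
  Urn III: 0.34 × 0.075 = 0.0255
  Urn II: 0.21 × 0.23 = 0.0483
  Urn VI: 0.3 × 0.055 = 0.0165
Sum = 0.12555.
P(Urn V | red) = 0.03525/0.12555 ≈ 0.281
P(Urn III | red) = 0.0255/0.12555 ≈ 0.203
P(Urn II | red) = 0.0483/0.12555 ≈ 0.385
P(Urn VI | red) = 0.0165/0.12555 ≈ 0.131

Urn V 0.281, Urn III 0.203, Urn II 0.385, Urn VI 0.131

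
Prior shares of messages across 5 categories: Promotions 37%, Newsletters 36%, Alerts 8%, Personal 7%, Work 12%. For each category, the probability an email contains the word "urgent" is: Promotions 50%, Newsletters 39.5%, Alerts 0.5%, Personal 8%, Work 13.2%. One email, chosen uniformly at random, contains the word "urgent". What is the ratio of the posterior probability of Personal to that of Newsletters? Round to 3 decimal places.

By Bayes' rule, posterior ∝ prior × likelihood:
  Promotions: 0.37 × 0.5 = 0.185
  Newsletters: 0.36 × 0.395 = 0.1422
  Alerts: 0.08 × 0.005 = 0.0004
  Personal: 0.07 × 0.08 = 0.0056
  Work: 0.12 × 0.132 = 0.01584
Normalizing constant = 0.34904.
The ratio is 0.0056 / 0.1422 (the normalizer cancels) = 0.039.

0.039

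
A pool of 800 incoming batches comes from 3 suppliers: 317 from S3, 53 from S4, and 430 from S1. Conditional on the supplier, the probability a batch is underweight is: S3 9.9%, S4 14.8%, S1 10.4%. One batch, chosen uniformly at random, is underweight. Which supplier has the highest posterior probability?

Prior × likelihood for each hypothesis:
  S3: 0.39625 × 0.099 = 0.03922875
  S4: 0.06625 × 0.148 = 0.009805
  S1: 0.5375 × 0.104 = 0.0559
Total = 0.10493375.
Largest term belongs to S1, so S1 is most probable.

S1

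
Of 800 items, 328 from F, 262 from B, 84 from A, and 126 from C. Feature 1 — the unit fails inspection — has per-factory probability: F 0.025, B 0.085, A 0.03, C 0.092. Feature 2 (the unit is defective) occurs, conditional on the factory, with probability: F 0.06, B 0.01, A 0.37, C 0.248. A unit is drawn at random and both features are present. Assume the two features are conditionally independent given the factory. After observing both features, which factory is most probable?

C

Prior × likelihood for each hypothesis:
  F: 0.41 × 0.025 × 0.06 = 0.000615
  B: 0.3275 × 0.085 × 0.01 = 0.000278375
  A: 0.105 × 0.03 × 0.37 = 0.0011655
  C: 0.1575 × 0.092 × 0.248 = 0.00359352
Sum = 0.005652395.
Largest term belongs to C, so C is most probable.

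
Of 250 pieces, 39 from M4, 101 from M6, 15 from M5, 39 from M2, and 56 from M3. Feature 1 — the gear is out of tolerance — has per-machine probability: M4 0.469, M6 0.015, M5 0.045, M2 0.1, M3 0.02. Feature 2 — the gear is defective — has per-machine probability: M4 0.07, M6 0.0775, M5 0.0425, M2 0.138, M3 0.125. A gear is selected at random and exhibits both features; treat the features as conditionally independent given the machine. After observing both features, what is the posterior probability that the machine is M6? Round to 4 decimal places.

0.0558

Prior × likelihood for each hypothesis:
  M4: 0.156 × 0.469 × 0.07 = 0.00512148
  M6: 0.404 × 0.015 × 0.0775 = 0.00046965
  M5: 0.06 × 0.045 × 0.0425 = 0.00011475
  M2: 0.156 × 0.1 × 0.138 = 0.0021528
  M3: 0.224 × 0.02 × 0.125 = 0.00056
Sum = 0.00841868.
P(M6 | evidence) = 0.00046965 / 0.00841868 ≈ 0.0558.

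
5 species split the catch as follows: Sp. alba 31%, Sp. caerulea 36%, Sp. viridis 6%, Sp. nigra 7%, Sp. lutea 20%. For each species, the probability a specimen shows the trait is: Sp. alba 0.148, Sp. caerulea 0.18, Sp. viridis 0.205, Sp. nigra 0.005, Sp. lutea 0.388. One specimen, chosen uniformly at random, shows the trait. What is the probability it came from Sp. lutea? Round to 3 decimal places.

0.386

By Bayes' rule, posterior ∝ prior × likelihood:
  Sp. alba: 0.31 × 0.148 = 0.04588
  Sp. caerulea: 0.36 × 0.18 = 0.0648
  Sp. viridis: 0.06 × 0.205 = 0.0123
  Sp. nigra: 0.07 × 0.005 = 0.00035
  Sp. lutea: 0.2 × 0.388 = 0.0776
Normalizing constant = 0.20093.
P(Sp. lutea | evidence) = 0.0776 / 0.20093 ≈ 0.386.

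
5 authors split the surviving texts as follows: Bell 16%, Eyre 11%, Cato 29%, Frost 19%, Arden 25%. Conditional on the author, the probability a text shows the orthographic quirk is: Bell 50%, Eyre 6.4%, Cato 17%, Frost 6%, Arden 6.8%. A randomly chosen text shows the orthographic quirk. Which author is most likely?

Bell

By Bayes' rule, posterior ∝ prior × likelihood:
  Bell: 0.16 × 0.5 = 0.08
  Eyre: 0.11 × 0.064 = 0.00704
  Cato: 0.29 × 0.17 = 0.0493
  Frost: 0.19 × 0.06 = 0.0114
  Arden: 0.25 × 0.068 = 0.017
Sum = 0.16474.
Largest term belongs to Bell, so Bell is most probable.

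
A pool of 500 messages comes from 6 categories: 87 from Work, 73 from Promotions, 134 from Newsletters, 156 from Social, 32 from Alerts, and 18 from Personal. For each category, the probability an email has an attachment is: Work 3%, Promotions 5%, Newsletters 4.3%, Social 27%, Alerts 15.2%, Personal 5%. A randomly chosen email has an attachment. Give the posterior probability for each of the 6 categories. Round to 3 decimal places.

Work 0.044, Promotions 0.061, Newsletters 0.096, Social 0.703, Alerts 0.081, Personal 0.015

Prior × likelihood for each hypothesis:
  Work: 0.174 × 0.03 = 0.00522
  Promotions: 0.146 × 0.05 = 0.0073
  Newsletters: 0.268 × 0.043 = 0.011524
  Social: 0.312 × 0.27 = 0.08424
  Alerts: 0.064 × 0.152 = 0.009728
  Personal: 0.036 × 0.05 = 0.0018
Sum = 0.119812.
P(Work | attachment) = 0.00522/0.119812 ≈ 0.044
P(Promotions | attachment) = 0.0073/0.119812 ≈ 0.061
P(Newsletters | attachment) = 0.011524/0.119812 ≈ 0.096
P(Social | attachment) = 0.08424/0.119812 ≈ 0.703
P(Alerts | attachment) = 0.009728/0.119812 ≈ 0.081
P(Personal | attachment) = 0.0018/0.119812 ≈ 0.015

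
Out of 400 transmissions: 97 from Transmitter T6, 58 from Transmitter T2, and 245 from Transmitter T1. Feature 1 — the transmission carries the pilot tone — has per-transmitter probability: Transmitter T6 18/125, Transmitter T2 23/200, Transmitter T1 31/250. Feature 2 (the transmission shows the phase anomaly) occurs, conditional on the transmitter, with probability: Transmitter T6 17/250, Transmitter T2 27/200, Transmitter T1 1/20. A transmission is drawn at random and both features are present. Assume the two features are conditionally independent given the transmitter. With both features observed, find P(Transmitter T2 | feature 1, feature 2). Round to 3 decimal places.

0.267

Prior × likelihood for each hypothesis:
  Transmitter T6: 0.2425 × 0.144 × 0.068 = 0.00237456
  Transmitter T2: 0.145 × 0.115 × 0.135 = 0.002251125
  Transmitter T1: 0.6125 × 0.124 × 0.05 = 0.0037975
Total = 0.008423185.
P(Transmitter T2 | evidence) = 0.002251125 / 0.008423185 ≈ 0.267.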